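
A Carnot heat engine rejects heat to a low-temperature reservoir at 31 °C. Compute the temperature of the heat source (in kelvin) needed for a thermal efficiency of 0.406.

T_H ≈ 512 K

T_C = 31 °C → 31 + 273.15 = 304.15 K.
From η = 1 − T_C/T_H, solving for T_H gives T_H = T_C/(1 − η) = 304.15/(1 − 0.406) = 512 K.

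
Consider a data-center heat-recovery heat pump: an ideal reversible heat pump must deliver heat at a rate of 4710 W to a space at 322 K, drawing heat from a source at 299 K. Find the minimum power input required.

Reversible heating COP: COP_HP = T_H/(T_H − T_C) = 322.00/23.00 = 14.0000.
W = Q_H/COP_HP = 4710/14.0000 = 336.4 W.

Ẇ_in ≈ 336.4 W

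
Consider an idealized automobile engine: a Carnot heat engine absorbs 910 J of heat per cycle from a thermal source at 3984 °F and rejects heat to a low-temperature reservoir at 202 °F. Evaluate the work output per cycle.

W ≈ 774 J

T_H = 3984 °F → (3984 − 32) × 5/9 = 2195.56 °C = 2468.71 K.
T_C = 202 °F → (202 − 32) × 5/9 = 94.44 °C = 367.59 K.
Since the cycle is reversible, η = 1 − T_C/T_H = 1 − 367.59/2468.71 = 0.8511.
W = η·Q_H = 0.8511 × 910 = 774 J.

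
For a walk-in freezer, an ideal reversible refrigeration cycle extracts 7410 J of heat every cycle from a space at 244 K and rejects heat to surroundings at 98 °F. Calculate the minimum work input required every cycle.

W_in ≈ 2000 J

T_H = 98 °F → (98 − 32) × 5/9 = 36.67 °C = 309.82 K.
COP_R = T_C/(T_H − T_C) = 244.00/65.82 = 3.7073.
W = Q_C/COP_R = 7410/3.7073 = 2000 J.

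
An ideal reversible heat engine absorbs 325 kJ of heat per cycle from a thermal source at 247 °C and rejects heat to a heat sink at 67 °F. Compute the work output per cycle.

T_H = 247 °C → 247 + 273.15 = 520.15 K.
T_C = 67 °F → (67 − 32) × 5/9 = 19.44 °C = 292.59 K.
The Carnot efficiency is η = 1 − T_C/T_H = 1 − 292.59/520.15 = 0.4375.
W = η·Q_H = 0.4375 × 325 = 142.2 kJ.

W ≈ 142.2 kJ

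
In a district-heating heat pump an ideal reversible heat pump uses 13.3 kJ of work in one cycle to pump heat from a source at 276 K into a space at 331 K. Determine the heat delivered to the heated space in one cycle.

COP_HP = T_H/(T_H − T_C) = 331.00/55.00 = 6.0182.
Q_H = COP_HP · W = 6.0182 × 13.3 = 80.0 kJ.

Q_H ≈ 80.0 kJ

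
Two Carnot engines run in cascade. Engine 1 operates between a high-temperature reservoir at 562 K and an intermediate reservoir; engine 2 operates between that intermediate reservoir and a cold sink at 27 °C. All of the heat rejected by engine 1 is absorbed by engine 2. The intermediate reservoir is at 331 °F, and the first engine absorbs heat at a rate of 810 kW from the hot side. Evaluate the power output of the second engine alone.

T_C = 27 °C → 27 + 273.15 = 300.15 K.
T_m = 331 °F → (331 − 32) × 5/9 = 166.11 °C = 439.26 K.
Heat entering the second stage: Q_m = Q_H·(T_m/T_H) = 810 × 439.26/562.00 = 633 kW.
Second-stage efficiency η₂ = 1 − T_C/T_m = 1 − 300.15/439.26 = 0.3167, so W₂ = η₂·Q_m = 200 kW.

Ẇ₂ ≈ 200 kW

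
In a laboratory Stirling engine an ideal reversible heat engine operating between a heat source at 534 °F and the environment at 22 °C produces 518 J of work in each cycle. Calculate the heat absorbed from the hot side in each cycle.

Q_H ≈ 1110 J

T_H = 534 °F → (534 − 32) × 5/9 = 278.89 °C = 552.04 K.
T_C = 22 °C → 22 + 273.15 = 295.15 K.
η_rev = 1 − T_C/T_H = 1 − 295.15/552.04 = 0.4653.
Q_H = W/η = 518/0.4653 = 1110 J.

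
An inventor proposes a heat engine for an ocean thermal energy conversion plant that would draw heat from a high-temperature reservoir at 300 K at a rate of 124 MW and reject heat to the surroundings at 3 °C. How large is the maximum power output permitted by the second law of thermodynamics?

T_C = 3 °C → 3 + 273.15 = 276.15 K.
By the Carnot theorem, η_max = 1 − T_C/T_H = 1 − 276.15/300.00 = 0.0795.
W_max = η_max · Q_H = 0.0795 × 124 = 9.858 MW.

Ẇ_max ≈ 9.858 MW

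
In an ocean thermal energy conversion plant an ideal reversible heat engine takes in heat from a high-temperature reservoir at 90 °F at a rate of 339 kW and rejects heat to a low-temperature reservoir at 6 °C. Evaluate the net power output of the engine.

Ẇ ≈ 29.1 kW

T_H = 90 °F → (90 − 32) × 5/9 = 32.22 °C = 305.37 K.
T_C = 6 °C → 6 + 273.15 = 279.15 K.
Since the cycle is reversible, η = 1 − T_C/T_H = 1 − 279.15/305.37 = 0.0859.
W = η·Q_H = 0.0859 × 339 = 29.1 kW.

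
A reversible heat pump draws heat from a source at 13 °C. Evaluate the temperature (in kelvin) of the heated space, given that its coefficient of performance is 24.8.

T_H ≈ 298 K

T_C = 13 °C → 13 + 273.15 = 286.15 K.
COP_HP = T_H/(T_H − T_C) ⇒ T_H = T_C·COP_HP/(COP_HP − 1) = 286.15 × 24.8/(24.8 − 1) = 298 K.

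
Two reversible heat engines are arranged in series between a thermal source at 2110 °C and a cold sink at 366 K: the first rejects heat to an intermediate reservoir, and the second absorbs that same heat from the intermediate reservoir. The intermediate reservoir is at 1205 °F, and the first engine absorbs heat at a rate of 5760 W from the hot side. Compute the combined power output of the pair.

T_H = 2110 °C → 2110 + 273.15 = 2383.15 K.
Two reversible stages in series are equivalent to a single Carnot engine between T_H and T_C, so η_total = 1 − T_C/T_H = 1 − 366.00/2383.15 = 0.8464.
W_total = η_total · Q_H = 0.8464 × 5760 = 4880 W.

Ẇ_total ≈ 4880 W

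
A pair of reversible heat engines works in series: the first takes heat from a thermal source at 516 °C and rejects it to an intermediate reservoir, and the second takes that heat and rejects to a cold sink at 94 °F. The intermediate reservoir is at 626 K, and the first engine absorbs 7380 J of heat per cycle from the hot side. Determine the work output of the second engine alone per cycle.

W₂ ≈ 2980 J

T_H = 516 °C → 516 + 273.15 = 789.15 K.
T_C = 94 °F → (94 − 32) × 5/9 = 34.44 °C = 307.59 K.
Heat entering the second stage: Q_m = Q_H·(T_m/T_H) = 7380 × 626.00/789.15 = 5850 J.
Second-stage efficiency η₂ = 1 − T_C/T_m = 1 − 307.59/626.00 = 0.5086, so W₂ = η₂·Q_m = 2980 J.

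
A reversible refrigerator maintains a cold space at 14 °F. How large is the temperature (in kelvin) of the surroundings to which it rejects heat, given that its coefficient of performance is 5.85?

T_C = 14 °F → (14 − 32) × 5/9 = -10.00 °C = 263.15 K.
COP_R = T_C/(T_H − T_C) ⇒ T_H = T_C·(1 + 1/COP_R) = 263.15 × (1 + 1/5.85) = 308 K.

T_H ≈ 308 K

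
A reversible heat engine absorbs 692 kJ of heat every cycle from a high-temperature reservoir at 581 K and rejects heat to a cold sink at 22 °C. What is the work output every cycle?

W ≈ 340 kJ

T_C = 22 °C → 22 + 273.15 = 295.15 K.
The Carnot efficiency is η = 1 − T_C/T_H = 1 − 295.15/581.00 = 0.4920.
W = η·Q_H = 0.4920 × 692 = 340 kJ.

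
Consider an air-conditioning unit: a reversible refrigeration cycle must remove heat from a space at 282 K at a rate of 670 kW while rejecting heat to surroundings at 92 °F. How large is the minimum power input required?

Ẇ_in ≈ 58.17 kW

T_H = 92 °F → (92 − 32) × 5/9 = 33.33 °C = 306.48 K.
For a reversible refrigerator, COP_R = T_C/(T_H − T_C) = 282.00/24.48 = 11.5180.
W = Q_C/COP_R = 670/11.5180 = 58.17 kW.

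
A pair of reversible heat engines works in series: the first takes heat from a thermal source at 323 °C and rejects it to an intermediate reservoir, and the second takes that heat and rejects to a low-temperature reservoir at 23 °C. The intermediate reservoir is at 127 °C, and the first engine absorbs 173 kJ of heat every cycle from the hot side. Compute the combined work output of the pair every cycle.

T_H = 323 °C → 323 + 273.15 = 596.15 K.
T_C = 23 °C → 23 + 273.15 = 296.15 K.
Two reversible stages in series are equivalent to a single Carnot engine between T_H and T_C, so η_total = 1 − T_C/T_H = 1 − 296.15/596.15 = 0.5032.
W_total = η_total · Q_H = 0.5032 × 173 = 87.1 kJ.

W_total ≈ 87.1 kJ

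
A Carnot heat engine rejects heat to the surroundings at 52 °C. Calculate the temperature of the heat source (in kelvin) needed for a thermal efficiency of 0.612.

T_C = 52 °C → 52 + 273.15 = 325.15 K.
From η = 1 − T_C/T_H, solving for T_H gives T_H = T_C/(1 − η) = 325.15/(1 − 0.612) = 838 K.

T_H ≈ 838 K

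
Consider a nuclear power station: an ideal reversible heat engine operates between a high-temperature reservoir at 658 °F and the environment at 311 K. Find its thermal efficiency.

η ≈ 0.499

T_H = 658 °F → (658 − 32) × 5/9 = 347.78 °C = 620.93 K.
The Carnot efficiency is η = 1 − T_C/T_H = 1 − 311.00/620.93 = 0.499.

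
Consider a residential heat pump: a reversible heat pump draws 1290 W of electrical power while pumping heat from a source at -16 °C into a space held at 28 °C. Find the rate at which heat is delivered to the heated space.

Q̇_H ≈ 8829 W

T_H = 28 °C → 28 + 273.15 = 301.15 K.
T_C = -16 °C → -16 + 273.15 = 257.15 K.
The Carnot heat-pump COP is COP_HP = T_H/(T_H − T_C) = 301.15/44.00 = 6.8443.
Q_H = COP_HP · W = 6.8443 × 1290 = 8829 W.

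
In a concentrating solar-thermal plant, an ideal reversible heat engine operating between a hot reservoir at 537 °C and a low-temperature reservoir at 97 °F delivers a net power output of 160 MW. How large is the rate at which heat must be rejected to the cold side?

T_H = 537 °C → 537 + 273.15 = 810.15 K.
T_C = 97 °F → (97 − 32) × 5/9 = 36.11 °C = 309.26 K.
Carnot efficiency: η = 1 − T_C/T_H = 1 − 309.26/810.15 = 0.6183.
Since Q_C/Q_H = T_C/T_H and Q_H = W/η, Q_C = W·T_C/(T_H − T_C) = 160 × 309.26/500.89 = 98.8 MW.

Q̇_C ≈ 98.8 MW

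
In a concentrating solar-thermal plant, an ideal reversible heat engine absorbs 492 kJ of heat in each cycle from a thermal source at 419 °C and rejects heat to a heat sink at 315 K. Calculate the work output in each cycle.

T_H = 419 °C → 419 + 273.15 = 692.15 K.
Since the cycle is reversible, η = 1 − T_C/T_H = 1 − 315.00/692.15 = 0.5449.
W = η·Q_H = 0.5449 × 492 = 268 kJ.

W ≈ 268 kJ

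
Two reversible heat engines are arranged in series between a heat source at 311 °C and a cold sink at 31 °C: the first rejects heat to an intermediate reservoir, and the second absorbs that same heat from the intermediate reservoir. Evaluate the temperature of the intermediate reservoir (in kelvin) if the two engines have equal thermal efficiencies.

T_H = 311 °C → 311 + 273.15 = 584.15 K.
T_C = 31 °C → 31 + 273.15 = 304.15 K.
Equal efficiencies require 1 − T_m/T_H = 1 − T_C/T_m, i.e. T_m/T_H = T_C/T_m, so T_m = √(T_H·T_C) = √(584.15 × 304.15) = 422 K.

T_m ≈ 422 K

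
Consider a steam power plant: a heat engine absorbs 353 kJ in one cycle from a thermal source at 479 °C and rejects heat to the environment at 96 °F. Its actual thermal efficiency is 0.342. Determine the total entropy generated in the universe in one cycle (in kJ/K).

T_H = 479 °C → 479 + 273.15 = 752.15 K.
T_C = 96 °F → (96 − 32) × 5/9 = 35.56 °C = 308.71 K.
W = η·Q_H = 0.342 × 353 = 120.7 kJ, so Q_C = Q_H − W = 232.3 kJ.
Reservoir entropy changes: ΔS_H = −Q_H/T_H = −353/752.15 = -0.4693 kJ/K and ΔS_C = +Q_C/T_C = 232.3/308.71 = 0.7524 kJ/K.
ΔS_univ = −Q_H/T_H + Q_C/T_C = 0.2831 kJ/K (> 0, since η = 0.342 < η_Carnot = 0.590).

ΔS_univ ≈ 0.2831 kJ/K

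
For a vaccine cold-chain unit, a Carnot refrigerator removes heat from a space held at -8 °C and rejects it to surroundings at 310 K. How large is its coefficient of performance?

COP_R ≈ 5.91

T_C = -8 °C → -8 + 273.15 = 265.15 K.
COP_R = T_C/(T_H − T_C) = 265.15/(310.00 − 265.15) = 5.91.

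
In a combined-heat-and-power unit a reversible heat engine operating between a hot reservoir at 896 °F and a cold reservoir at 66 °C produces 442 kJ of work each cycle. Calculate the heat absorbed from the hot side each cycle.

Q_H ≈ 804 kJ

T_H = 896 °F → (896 − 32) × 5/9 = 480.00 °C = 753.15 K.
T_C = 66 °C → 66 + 273.15 = 339.15 K.
For a reversible engine, η = 1 − T_C/T_H = 1 − 339.15/753.15 = 0.5497.
Q_H = W/η = 442/0.5497 = 804 kJ.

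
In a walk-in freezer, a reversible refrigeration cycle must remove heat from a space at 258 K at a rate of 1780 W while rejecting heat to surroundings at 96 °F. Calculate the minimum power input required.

Ẇ_in ≈ 349.8 W

T_H = 96 °F → (96 − 32) × 5/9 = 35.56 °C = 308.71 K.
For a reversible refrigerator, COP_R = T_C/(T_H − T_C) = 258.00/50.71 = 5.0882.
W = Q_C/COP_R = 1780/5.0882 = 349.8 W.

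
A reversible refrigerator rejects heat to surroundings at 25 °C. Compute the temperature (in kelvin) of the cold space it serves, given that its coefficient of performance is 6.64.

T_C ≈ 259 K

T_H = 25 °C → 25 + 273.15 = 298.15 K.
COP_R = T_C/(T_H − T_C) ⇒ T_C = T_H·COP_R/(1 + COP_R) = 298.15 × 6.64/(1 + 6.64) = 259 K.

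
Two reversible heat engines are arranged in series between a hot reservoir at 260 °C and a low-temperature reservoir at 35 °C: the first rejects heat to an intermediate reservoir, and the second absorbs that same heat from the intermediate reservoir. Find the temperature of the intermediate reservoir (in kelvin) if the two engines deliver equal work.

T_H = 260 °C → 260 + 273.15 = 533.15 K.
T_C = 35 °C → 35 + 273.15 = 308.15 K.
For reversible stages Q_m = Q_H·(T_m/T_H). Setting W₁ = Q_H(1 − T_m/T_H) equal to W₂ = Q_m(1 − T_C/T_m) = Q_H·(T_m − T_C)/T_H gives T_H − T_m = T_m − T_C, so T_m = (T_H + T_C)/2 = (533.15 + 308.15)/2 = 421 K.

T_m ≈ 421 K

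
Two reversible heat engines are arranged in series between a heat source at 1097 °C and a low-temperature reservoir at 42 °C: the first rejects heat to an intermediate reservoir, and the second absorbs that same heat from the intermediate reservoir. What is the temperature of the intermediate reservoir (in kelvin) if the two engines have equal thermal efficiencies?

T_m ≈ 657 K

T_H = 1097 °C → 1097 + 273.15 = 1370.15 K.
T_C = 42 °C → 42 + 273.15 = 315.15 K.
Equal efficiencies require 1 − T_m/T_H = 1 − T_C/T_m, i.e. T_m/T_H = T_C/T_m, so T_m = √(T_H·T_C) = √(1370.15 × 315.15) = 657 K.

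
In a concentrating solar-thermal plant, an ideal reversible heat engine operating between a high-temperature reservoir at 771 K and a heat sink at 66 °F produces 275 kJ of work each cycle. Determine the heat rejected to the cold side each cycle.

Q_C ≈ 168 kJ

T_C = 66 °F → (66 − 32) × 5/9 = 18.89 °C = 292.04 K.
The Carnot efficiency is η = 1 − T_C/T_H = 1 − 292.04/771.00 = 0.6212.
Since Q_C/Q_H = T_C/T_H and Q_H = W/η, Q_C = W·T_C/(T_H − T_C) = 275 × 292.04/478.96 = 168 kJ.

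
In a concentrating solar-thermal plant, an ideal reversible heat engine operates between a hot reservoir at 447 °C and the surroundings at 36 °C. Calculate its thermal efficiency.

η ≈ 0.571

T_H = 447 °C → 447 + 273.15 = 720.15 K.
T_C = 36 °C → 36 + 273.15 = 309.15 K.
Carnot efficiency: η = 1 − T_C/T_H = 1 − 309.15/720.15 = 0.571.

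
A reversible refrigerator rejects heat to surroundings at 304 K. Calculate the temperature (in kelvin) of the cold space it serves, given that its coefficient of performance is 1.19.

T_C ≈ 165 K

COP_R = T_C/(T_H − T_C) ⇒ T_C = T_H·COP_R/(1 + COP_R) = 304.00 × 1.19/(1 + 1.19) = 165 K.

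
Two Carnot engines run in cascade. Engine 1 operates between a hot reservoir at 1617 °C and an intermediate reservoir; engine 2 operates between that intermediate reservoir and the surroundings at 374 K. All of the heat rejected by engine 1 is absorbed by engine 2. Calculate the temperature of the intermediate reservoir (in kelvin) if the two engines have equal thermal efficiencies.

T_m ≈ 841 K

T_H = 1617 °C → 1617 + 273.15 = 1890.15 K.
Equal efficiencies require 1 − T_m/T_H = 1 − T_C/T_m, i.e. T_m/T_H = T_C/T_m, so T_m = √(T_H·T_C) = √(1890.15 × 374.00) = 841 K.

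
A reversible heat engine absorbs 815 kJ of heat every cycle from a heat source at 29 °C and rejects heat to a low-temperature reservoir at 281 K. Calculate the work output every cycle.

T_H = 29 °C → 29 + 273.15 = 302.15 K.
The Carnot efficiency is η = 1 − T_C/T_H = 1 − 281.00/302.15 = 0.0700.
W = η·Q_H = 0.0700 × 815 = 57.0 kJ.

W ≈ 57.0 kJ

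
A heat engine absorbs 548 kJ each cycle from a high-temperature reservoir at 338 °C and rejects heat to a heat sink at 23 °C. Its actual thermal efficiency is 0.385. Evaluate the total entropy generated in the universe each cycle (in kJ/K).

ΔS_univ ≈ 0.241 kJ/K

T_H = 338 °C → 338 + 273.15 = 611.15 K.
T_C = 23 °C → 23 + 273.15 = 296.15 K.
W = η·Q_H = 0.385 × 548 = 211.0 kJ, so Q_C = Q_H − W = 337.0 kJ.
The hot reservoir loses entropy Q_H/T_H = 548/611.15 = 0.8967 kJ/K; the cold reservoir gains Q_C/T_C = 337.0/296.15 = 1.138 kJ/K.
ΔS_univ = −Q_H/T_H + Q_C/T_C = 0.241 kJ/K (> 0, since η = 0.385 < η_Carnot = 0.515).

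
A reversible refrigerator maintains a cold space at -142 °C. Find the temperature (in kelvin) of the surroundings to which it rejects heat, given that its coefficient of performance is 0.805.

T_C = -142 °C → -142 + 273.15 = 131.15 K.
COP_R = T_C/(T_H − T_C) ⇒ T_H = T_C·(1 + 1/COP_R) = 131.15 × (1 + 1/0.805) = 294 K.

T_H ≈ 294 K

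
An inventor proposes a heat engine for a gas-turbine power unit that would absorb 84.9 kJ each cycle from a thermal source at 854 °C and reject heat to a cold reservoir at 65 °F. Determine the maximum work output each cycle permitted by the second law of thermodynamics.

T_H = 854 °C → 854 + 273.15 = 1127.15 K.
T_C = 65 °F → (65 − 32) × 5/9 = 18.33 °C = 291.48 K.
The second-law ceiling is the Carnot efficiency, η_max = 1 − T_C/T_H = 1 − 291.48/1127.15 = 0.7414.
W_max = η_max · Q_H = 0.7414 × 84.9 = 62.9 kJ.

W_max ≈ 62.9 kJ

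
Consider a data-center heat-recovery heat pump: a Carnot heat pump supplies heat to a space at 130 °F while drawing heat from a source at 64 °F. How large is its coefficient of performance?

COP_HP ≈ 8.93

T_H = 130 °F → (130 − 32) × 5/9 = 54.44 °C = 327.59 K.
T_C = 64 °F → (64 − 32) × 5/9 = 17.78 °C = 290.93 K.
Reversible heating COP: COP_HP = T_H/(T_H − T_C) = 327.59/(327.59 − 290.93) = 8.93.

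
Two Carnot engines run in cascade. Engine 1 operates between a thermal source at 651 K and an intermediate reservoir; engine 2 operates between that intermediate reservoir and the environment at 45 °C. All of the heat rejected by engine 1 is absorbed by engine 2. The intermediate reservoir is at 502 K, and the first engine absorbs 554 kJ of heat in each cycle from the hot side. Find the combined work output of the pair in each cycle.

W_total ≈ 283 kJ

T_C = 45 °C → 45 + 273.15 = 318.15 K.
Two reversible stages in series are equivalent to a single Carnot engine between T_H and T_C, so η_total = 1 − T_C/T_H = 1 − 318.15/651.00 = 0.5113.
W_total = η_total · Q_H = 0.5113 × 554 = 283 kJ.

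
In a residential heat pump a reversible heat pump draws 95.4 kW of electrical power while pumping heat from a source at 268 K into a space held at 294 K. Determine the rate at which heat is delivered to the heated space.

Q̇_H ≈ 1080 kW

COP_HP = T_H/(T_H − T_C) = 294.00/26.00 = 11.3077.
Q_H = COP_HP · W = 11.3077 × 95.4 = 1080 kW.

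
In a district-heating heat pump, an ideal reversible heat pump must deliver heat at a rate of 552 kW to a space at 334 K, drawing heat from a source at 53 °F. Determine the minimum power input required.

T_C = 53 °F → (53 − 32) × 5/9 = 11.67 °C = 284.82 K.
COP_HP = T_H/(T_H − T_C) = 334.00/49.18 = 6.7909.
W = Q_H/COP_HP = 552/6.7909 = 81.29 kW.

Ẇ_in ≈ 81.29 kW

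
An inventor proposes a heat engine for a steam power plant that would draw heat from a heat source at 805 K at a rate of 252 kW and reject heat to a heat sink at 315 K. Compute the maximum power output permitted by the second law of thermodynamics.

The upper bound on efficiency is η_max = 1 − T_C/T_H = 1 − 315.00/805.00 = 0.6087.
W_max = η_max · Q_H = 0.6087 × 252 = 153.4 kW.

Ẇ_max ≈ 153.4 kW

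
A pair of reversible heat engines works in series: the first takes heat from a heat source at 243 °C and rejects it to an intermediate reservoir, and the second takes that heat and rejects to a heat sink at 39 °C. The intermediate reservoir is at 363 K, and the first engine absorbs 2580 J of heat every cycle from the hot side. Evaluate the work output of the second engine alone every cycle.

T_H = 243 °C → 243 + 273.15 = 516.15 K.
T_C = 39 °C → 39 + 273.15 = 312.15 K.
Heat entering the second stage: Q_m = Q_H·(T_m/T_H) = 2580 × 363.00/516.15 = 1810 J.
Second-stage efficiency η₂ = 1 − T_C/T_m = 1 − 312.15/363.00 = 0.1401, so W₂ = η₂·Q_m = 254 J.

W₂ ≈ 254 J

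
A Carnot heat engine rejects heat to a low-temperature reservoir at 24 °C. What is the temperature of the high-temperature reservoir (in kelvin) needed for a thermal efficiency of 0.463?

T_H ≈ 553.4 K

T_C = 24 °C → 24 + 273.15 = 297.15 K.
From η = 1 − T_C/T_H, solving for T_H gives T_H = T_C/(1 − η) = 297.15/(1 − 0.463) = 553.4 K.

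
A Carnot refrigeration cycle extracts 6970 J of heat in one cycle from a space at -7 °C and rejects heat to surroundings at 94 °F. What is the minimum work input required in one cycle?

W_in ≈ 1085 J

T_H = 94 °F → (94 − 32) × 5/9 = 34.44 °C = 307.59 K.
T_C = -7 °C → -7 + 273.15 = 266.15 K.
COP_R = T_C/(T_H − T_C) = 266.15/41.44 = 6.4218.
W = Q_C/COP_R = 6970/6.4218 = 1085 J.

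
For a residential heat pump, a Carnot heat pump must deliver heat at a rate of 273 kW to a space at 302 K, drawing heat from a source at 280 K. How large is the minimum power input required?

Reversible heating COP: COP_HP = T_H/(T_H − T_C) = 302.00/22.00 = 13.7273.
W = Q_H/COP_HP = 273/13.7273 = 19.9 kW.

Ẇ_in ≈ 19.9 kW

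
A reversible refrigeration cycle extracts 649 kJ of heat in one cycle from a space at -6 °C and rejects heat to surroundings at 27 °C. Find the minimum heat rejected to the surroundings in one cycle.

T_H = 27 °C → 27 + 273.15 = 300.15 K.
T_C = -6 °C → -6 + 273.15 = 267.15 K.
For a reversible cycle Q_H/Q_C = T_H/T_C, so Q_H = Q_C·T_H/T_C = 649 × 300.15/267.15 = 729 kJ.

Q_H ≈ 729 kJ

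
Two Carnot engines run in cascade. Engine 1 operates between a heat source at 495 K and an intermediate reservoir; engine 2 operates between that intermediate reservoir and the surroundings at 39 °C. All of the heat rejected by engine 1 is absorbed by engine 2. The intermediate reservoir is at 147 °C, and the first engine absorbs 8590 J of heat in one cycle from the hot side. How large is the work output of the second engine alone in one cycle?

T_C = 39 °C → 39 + 273.15 = 312.15 K.
T_m = 147 °C → 147 + 273.15 = 420.15 K.
Heat entering the second stage: Q_m = Q_H·(T_m/T_H) = 8590 × 420.15/495.00 = 7291 J.
Second-stage efficiency η₂ = 1 − T_C/T_m = 1 − 312.15/420.15 = 0.2571, so W₂ = η₂·Q_m = 1874 J.

W₂ ≈ 1874 J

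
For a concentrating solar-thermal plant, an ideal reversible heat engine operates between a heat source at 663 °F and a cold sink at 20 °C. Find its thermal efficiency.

T_H = 663 °F → (663 − 32) × 5/9 = 350.56 °C = 623.71 K.
T_C = 20 °C → 20 + 273.15 = 293.15 K.
η_rev = 1 − T_C/T_H = 1 − 293.15/623.71 = 0.530.

η ≈ 0.530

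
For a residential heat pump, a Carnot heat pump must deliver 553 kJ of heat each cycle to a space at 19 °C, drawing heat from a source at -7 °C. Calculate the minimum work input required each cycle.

T_H = 19 °C → 19 + 273.15 = 292.15 K.
T_C = -7 °C → -7 + 273.15 = 266.15 K.
For a reversible heat pump, COP_HP = T_H/(T_H − T_C) = 292.15/26.00 = 11.2365.
W = Q_H/COP_HP = 553/11.2365 = 49.2 kJ.

W_in ≈ 49.2 kJ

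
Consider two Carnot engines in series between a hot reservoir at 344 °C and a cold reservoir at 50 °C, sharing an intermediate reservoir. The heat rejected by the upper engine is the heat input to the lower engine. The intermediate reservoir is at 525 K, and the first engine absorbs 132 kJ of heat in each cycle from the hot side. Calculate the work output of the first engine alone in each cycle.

T_H = 344 °C → 344 + 273.15 = 617.15 K.
T_C = 50 °C → 50 + 273.15 = 323.15 K.
First-stage efficiency η₁ = 1 − T_m/T_H = 1 − 525.00/617.15 = 0.1493.
W₁ = η₁·Q_H = 0.1493 × 132 = 19.7 kJ.

W₁ ≈ 19.7 kJ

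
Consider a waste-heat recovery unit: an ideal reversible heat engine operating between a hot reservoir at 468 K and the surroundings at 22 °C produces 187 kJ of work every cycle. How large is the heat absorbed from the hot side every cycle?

Q_H ≈ 506 kJ

T_C = 22 °C → 22 + 273.15 = 295.15 K.
Since the cycle is reversible, η = 1 − T_C/T_H = 1 − 295.15/468.00 = 0.3693.
Q_H = W/η = 187/0.3693 = 506 kJ.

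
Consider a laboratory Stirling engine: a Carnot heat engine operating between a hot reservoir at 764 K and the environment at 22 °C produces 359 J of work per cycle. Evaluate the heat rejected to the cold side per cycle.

T_C = 22 °C → 22 + 273.15 = 295.15 K.
η_rev = 1 − T_C/T_H = 1 − 295.15/764.00 = 0.6137.
Since Q_C/Q_H = T_C/T_H and Q_H = W/η, Q_C = W·T_C/(T_H − T_C) = 359 × 295.15/468.85 = 226 J.

Q_C ≈ 226 J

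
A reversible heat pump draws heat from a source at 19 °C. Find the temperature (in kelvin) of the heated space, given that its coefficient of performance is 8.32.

T_H ≈ 332 K

T_C = 19 °C → 19 + 273.15 = 292.15 K.
COP_HP = T_H/(T_H − T_C) ⇒ T_H = T_C·COP_HP/(COP_HP − 1) = 292.15 × 8.32/(8.32 − 1) = 332 K.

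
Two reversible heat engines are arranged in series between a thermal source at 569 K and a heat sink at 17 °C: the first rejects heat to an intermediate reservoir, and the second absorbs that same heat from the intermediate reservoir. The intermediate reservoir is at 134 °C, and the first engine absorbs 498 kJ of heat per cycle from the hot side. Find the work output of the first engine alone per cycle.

T_C = 17 °C → 17 + 273.15 = 290.15 K.
T_m = 134 °C → 134 + 273.15 = 407.15 K.
First-stage efficiency η₁ = 1 − T_m/T_H = 1 − 407.15/569.00 = 0.2844.
W₁ = η₁·Q_H = 0.2844 × 498 = 141.7 kJ.

W₁ ≈ 141.7 kJ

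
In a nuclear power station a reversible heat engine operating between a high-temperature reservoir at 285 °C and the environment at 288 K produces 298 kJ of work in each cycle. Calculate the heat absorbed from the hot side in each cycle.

Q_H ≈ 615.7 kJ

T_H = 285 °C → 285 + 273.15 = 558.15 K.
Since the cycle is reversible, η = 1 − T_C/T_H = 1 − 288.00/558.15 = 0.4840.
Q_H = W/η = 298/0.4840 = 615.7 kJ.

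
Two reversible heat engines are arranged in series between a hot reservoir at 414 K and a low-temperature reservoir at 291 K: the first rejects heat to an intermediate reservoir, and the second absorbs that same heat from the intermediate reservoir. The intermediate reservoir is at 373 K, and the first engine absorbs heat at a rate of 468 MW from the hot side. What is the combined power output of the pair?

Two reversible stages in series are equivalent to a single Carnot engine between T_H and T_C, so η_total = 1 − T_C/T_H = 1 − 291.00/414.00 = 0.2971.
W_total = η_total · Q_H = 0.2971 × 468 = 139.0 MW.

Ẇ_total ≈ 139.0 MW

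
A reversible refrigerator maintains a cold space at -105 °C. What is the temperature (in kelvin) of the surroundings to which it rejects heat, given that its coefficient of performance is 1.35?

T_H ≈ 293 K

T_C = -105 °C → -105 + 273.15 = 168.15 K.
COP_R = T_C/(T_H − T_C) ⇒ T_H = T_C·(1 + 1/COP_R) = 168.15 × (1 + 1/1.35) = 293 K.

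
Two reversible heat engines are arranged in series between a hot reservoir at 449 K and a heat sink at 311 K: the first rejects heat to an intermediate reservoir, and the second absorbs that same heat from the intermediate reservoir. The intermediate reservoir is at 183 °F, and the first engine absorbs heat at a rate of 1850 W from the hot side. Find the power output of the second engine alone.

Ẇ₂ ≈ 190 W

T_m = 183 °F → (183 − 32) × 5/9 = 83.89 °C = 357.04 K.
Heat entering the second stage: Q_m = Q_H·(T_m/T_H) = 1850 × 357.04/449.00 = 1470 W.
Second-stage efficiency η₂ = 1 − T_C/T_m = 1 − 311.00/357.04 = 0.1289, so W₂ = η₂·Q_m = 190 W.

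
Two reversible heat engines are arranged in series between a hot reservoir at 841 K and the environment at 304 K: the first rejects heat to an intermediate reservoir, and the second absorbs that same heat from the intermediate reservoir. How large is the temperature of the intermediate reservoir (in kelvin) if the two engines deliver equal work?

For reversible stages Q_m = Q_H·(T_m/T_H). Setting W₁ = Q_H(1 − T_m/T_H) equal to W₂ = Q_m(1 − T_C/T_m) = Q_H·(T_m − T_C)/T_H gives T_H − T_m = T_m − T_C, so T_m = (T_H + T_C)/2 = (841.00 + 304.00)/2 = 572 K.

T_m ≈ 572 K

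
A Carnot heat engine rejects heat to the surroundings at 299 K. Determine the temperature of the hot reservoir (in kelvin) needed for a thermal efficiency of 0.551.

T_H ≈ 666 K

From η = 1 − T_C/T_H, solving for T_H gives T_H = T_C/(1 − η) = 299.00/(1 − 0.551) = 666 K.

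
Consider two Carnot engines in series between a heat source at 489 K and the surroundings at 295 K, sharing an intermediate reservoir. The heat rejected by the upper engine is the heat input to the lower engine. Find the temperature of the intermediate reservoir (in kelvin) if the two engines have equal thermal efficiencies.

T_m ≈ 380 K

Equal efficiencies require 1 − T_m/T_H = 1 − T_C/T_m, i.e. T_m/T_H = T_C/T_m, so T_m = √(T_H·T_C) = √(489.00 × 295.00) = 380 K.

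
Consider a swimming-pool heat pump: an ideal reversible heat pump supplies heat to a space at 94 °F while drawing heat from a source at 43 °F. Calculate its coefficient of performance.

COP_HP ≈ 10.86

T_H = 94 °F → (94 − 32) × 5/9 = 34.44 °C = 307.59 K.
T_C = 43 °F → (43 − 32) × 5/9 = 6.11 °C = 279.26 K.
COP_HP = T_H/(T_H − T_C) = 307.59/(307.59 − 279.26) = 10.86.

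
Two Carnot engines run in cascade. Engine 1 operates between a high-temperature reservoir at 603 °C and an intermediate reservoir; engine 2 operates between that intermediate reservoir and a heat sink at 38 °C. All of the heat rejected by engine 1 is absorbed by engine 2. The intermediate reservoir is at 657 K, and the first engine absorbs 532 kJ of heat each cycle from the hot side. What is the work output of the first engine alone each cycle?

T_H = 603 °C → 603 + 273.15 = 876.15 K.
T_C = 38 °C → 38 + 273.15 = 311.15 K.
First-stage efficiency η₁ = 1 − T_m/T_H = 1 − 657.00/876.15 = 0.2501.
W₁ = η₁·Q_H = 0.2501 × 532 = 133 kJ.

W₁ ≈ 133 kJ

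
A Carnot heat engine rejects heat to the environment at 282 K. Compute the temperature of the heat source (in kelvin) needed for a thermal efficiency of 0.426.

T_H ≈ 491 K

From η = 1 − T_C/T_H, solving for T_H gives T_H = T_C/(1 − η) = 282.00/(1 − 0.426) = 491 K.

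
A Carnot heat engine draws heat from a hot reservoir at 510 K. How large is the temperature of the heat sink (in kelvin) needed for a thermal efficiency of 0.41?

From η = 1 − T_C/T_H, T_C = T_H·(1 − η) = 510.00 × (1 − 0.41) = 301 K.

T_C ≈ 301 K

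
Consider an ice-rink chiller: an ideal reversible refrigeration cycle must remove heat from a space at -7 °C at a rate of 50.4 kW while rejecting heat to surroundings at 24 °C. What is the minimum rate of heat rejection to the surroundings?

Q̇_H ≈ 56.27 kW

T_H = 24 °C → 24 + 273.15 = 297.15 K.
T_C = -7 °C → -7 + 273.15 = 266.15 K.
For a reversible cycle Q_H/Q_C = T_H/T_C, so Q_H = Q_C·T_H/T_C = 50.4 × 297.15/266.15 = 56.27 kW.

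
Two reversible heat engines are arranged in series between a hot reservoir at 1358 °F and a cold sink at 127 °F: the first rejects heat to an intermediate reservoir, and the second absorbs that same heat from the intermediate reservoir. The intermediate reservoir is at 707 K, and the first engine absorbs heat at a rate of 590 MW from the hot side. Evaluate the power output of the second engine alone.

T_H = 1358 °F → (1358 − 32) × 5/9 = 736.67 °C = 1009.82 K.
T_C = 127 °F → (127 − 32) × 5/9 = 52.78 °C = 325.93 K.
Heat entering the second stage: Q_m = Q_H·(T_m/T_H) = 590 × 707.00/1009.82 = 413 MW.
Second-stage efficiency η₂ = 1 − T_C/T_m = 1 − 325.93/707.00 = 0.5390, so W₂ = η₂·Q_m = 223 MW.

Ẇ₂ ≈ 223 MW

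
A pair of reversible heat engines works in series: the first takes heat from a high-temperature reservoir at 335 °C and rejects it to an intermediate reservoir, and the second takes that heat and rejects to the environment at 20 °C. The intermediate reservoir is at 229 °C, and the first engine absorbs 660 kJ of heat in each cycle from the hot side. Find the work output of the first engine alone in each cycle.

W₁ ≈ 115 kJ

T_H = 335 °C → 335 + 273.15 = 608.15 K.
T_C = 20 °C → 20 + 273.15 = 293.15 K.
T_m = 229 °C → 229 + 273.15 = 502.15 K.
First-stage efficiency η₁ = 1 − T_m/T_H = 1 − 502.15/608.15 = 0.1743.
W₁ = η₁·Q_H = 0.1743 × 660 = 115 kJ.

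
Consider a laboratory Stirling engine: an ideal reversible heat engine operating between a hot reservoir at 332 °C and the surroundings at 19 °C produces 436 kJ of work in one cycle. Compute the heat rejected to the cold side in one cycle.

Q_C ≈ 407.0 kJ

T_H = 332 °C → 332 + 273.15 = 605.15 K.
T_C = 19 °C → 19 + 273.15 = 292.15 K.
For a reversible engine, η = 1 − T_C/T_H = 1 − 292.15/605.15 = 0.5172.
Since Q_C/Q_H = T_C/T_H and Q_H = W/η, Q_C = W·T_C/(T_H − T_C) = 436 × 292.15/313.00 = 407.0 kJ.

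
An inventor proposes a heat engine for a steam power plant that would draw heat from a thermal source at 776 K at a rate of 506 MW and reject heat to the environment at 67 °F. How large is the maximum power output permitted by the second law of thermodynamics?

T_C = 67 °F → (67 − 32) × 5/9 = 19.44 °C = 292.59 K.
The upper bound on efficiency is η_max = 1 − T_C/T_H = 1 − 292.59/776.00 = 0.6229.
W_max = η_max · Q_H = 0.6229 × 506 = 315.2 MW.

Ẇ_max ≈ 315.2 MW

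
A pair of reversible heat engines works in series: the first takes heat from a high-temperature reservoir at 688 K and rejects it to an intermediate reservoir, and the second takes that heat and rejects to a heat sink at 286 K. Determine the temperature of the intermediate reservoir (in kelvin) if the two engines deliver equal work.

For reversible stages Q_m = Q_H·(T_m/T_H). Setting W₁ = Q_H(1 − T_m/T_H) equal to W₂ = Q_m(1 − T_C/T_m) = Q_H·(T_m − T_C)/T_H gives T_H − T_m = T_m − T_C, so T_m = (T_H + T_C)/2 = (688.00 + 286.00)/2 = 487 K.

T_m ≈ 487 K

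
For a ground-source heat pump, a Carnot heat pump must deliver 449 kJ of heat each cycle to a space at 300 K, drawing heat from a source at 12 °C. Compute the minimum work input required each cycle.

T_C = 12 °C → 12 + 273.15 = 285.15 K.
The Carnot heat-pump COP is COP_HP = T_H/(T_H − T_C) = 300.00/14.85 = 20.2020.
W = Q_H/COP_HP = 449/20.2020 = 22.2 kJ.

W_in ≈ 22.2 kJ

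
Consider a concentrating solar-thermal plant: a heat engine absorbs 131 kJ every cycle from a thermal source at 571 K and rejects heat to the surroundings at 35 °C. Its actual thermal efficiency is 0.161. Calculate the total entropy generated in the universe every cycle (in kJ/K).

ΔS_univ ≈ 0.1273 kJ/K

T_C = 35 °C → 35 + 273.15 = 308.15 K.
W = η·Q_H = 0.161 × 131 = 21.09 kJ, so Q_C = Q_H − W = 109.9 kJ.
Reservoir entropy changes: ΔS_H = −Q_H/T_H = −131/571.00 = -0.2294 kJ/K and ΔS_C = +Q_C/T_C = 109.9/308.15 = 0.3567 kJ/K.
ΔS_univ = −Q_H/T_H + Q_C/T_C = 0.1273 kJ/K (> 0, since η = 0.161 < η_Carnot = 0.460).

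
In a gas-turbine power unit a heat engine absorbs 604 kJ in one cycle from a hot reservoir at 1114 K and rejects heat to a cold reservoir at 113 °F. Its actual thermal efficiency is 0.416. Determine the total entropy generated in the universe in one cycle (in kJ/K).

T_C = 113 °F → (113 − 32) × 5/9 = 45.00 °C = 318.15 K.
W = η·Q_H = 0.416 × 604 = 251.3 kJ, so Q_C = Q_H − W = 352.7 kJ.
Reservoir entropy changes: ΔS_H = −Q_H/T_H = −604/1114.00 = -0.5422 kJ/K and ΔS_C = +Q_C/T_C = 352.7/318.15 = 1.109 kJ/K.
ΔS_univ = −Q_H/T_H + Q_C/T_C = 0.567 kJ/K (> 0, since η = 0.416 < η_Carnot = 0.714).

ΔS_univ ≈ 0.567 kJ/K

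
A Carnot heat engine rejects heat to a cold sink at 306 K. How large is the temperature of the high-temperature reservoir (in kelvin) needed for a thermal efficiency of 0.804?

T_H ≈ 1560 K

From η = 1 − T_C/T_H, solving for T_H gives T_H = T_C/(1 − η) = 306.00/(1 − 0.804) = 1560 K.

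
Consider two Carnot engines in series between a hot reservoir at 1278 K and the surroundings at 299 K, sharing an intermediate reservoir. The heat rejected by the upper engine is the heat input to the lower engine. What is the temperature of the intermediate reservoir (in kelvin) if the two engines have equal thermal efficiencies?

Equal efficiencies require 1 − T_m/T_H = 1 − T_C/T_m, i.e. T_m/T_H = T_C/T_m, so T_m = √(T_H·T_C) = √(1278.00 × 299.00) = 618.2 K.

T_m ≈ 618.2 K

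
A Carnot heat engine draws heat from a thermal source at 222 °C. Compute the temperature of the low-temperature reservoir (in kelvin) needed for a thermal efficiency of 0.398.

T_H = 222 °C → 222 + 273.15 = 495.15 K.
From η = 1 − T_C/T_H, T_C = T_H·(1 − η) = 495.15 × (1 − 0.398) = 298.1 K.

T_C ≈ 298.1 K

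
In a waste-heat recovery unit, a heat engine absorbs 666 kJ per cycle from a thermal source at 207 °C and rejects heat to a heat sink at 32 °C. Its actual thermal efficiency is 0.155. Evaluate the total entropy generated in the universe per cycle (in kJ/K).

ΔS_univ ≈ 0.457 kJ/K

T_H = 207 °C → 207 + 273.15 = 480.15 K.
T_C = 32 °C → 32 + 273.15 = 305.15 K.
W = η·Q_H = 0.155 × 666 = 103.2 kJ, so Q_C = Q_H − W = 562.8 kJ.
The hot reservoir loses entropy Q_H/T_H = 666/480.15 = 1.387 kJ/K; the cold reservoir gains Q_C/T_C = 562.8/305.15 = 1.844 kJ/K.
ΔS_univ = −Q_H/T_H + Q_C/T_C = 0.457 kJ/K (> 0, since η = 0.155 < η_Carnot = 0.364).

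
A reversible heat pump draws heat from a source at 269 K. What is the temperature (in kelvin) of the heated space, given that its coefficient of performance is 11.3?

T_H ≈ 295.1 K

COP_HP = T_H/(T_H − T_C) ⇒ T_H = T_C·COP_HP/(COP_HP − 1) = 269.00 × 11.3/(11.3 − 1) = 295.1 K.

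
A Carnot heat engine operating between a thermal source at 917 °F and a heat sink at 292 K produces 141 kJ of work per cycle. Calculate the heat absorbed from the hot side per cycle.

T_H = 917 °F → (917 − 32) × 5/9 = 491.67 °C = 764.82 K.
Since the cycle is reversible, η = 1 − T_C/T_H = 1 − 292.00/764.82 = 0.6182.
Q_H = W/η = 141/0.6182 = 228 kJ.

Q_H ≈ 228 kJ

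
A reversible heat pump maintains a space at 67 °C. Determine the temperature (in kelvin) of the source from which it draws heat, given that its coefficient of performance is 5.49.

T_H = 67 °C → 67 + 273.15 = 340.15 K.
COP_HP = T_H/(T_H − T_C) ⇒ T_C = T_H·(COP_HP − 1)/COP_HP = 340.15 × (5.49 − 1)/5.49 = 278.2 K.

T_C ≈ 278.2 K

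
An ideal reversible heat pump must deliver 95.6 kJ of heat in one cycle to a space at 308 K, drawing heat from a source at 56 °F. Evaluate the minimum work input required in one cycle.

T_C = 56 °F → (56 − 32) × 5/9 = 13.33 °C = 286.48 K.
Reversible heating COP: COP_HP = T_H/(T_H − T_C) = 308.00/21.52 = 14.3145.
W = Q_H/COP_HP = 95.6/14.3145 = 6.68 kJ.

W_in ≈ 6.68 kJ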